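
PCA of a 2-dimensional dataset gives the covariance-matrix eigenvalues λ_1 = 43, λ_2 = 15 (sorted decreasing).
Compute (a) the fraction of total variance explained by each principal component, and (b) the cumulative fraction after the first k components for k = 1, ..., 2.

Step 1 — total variance = trace(Sigma) = Σ λ_i = 43 + 15 = 58.

Step 2 — fraction explained by component i = λ_i / Σ λ:
  PC1: 43/58 = 0.7414
  PC2: 15/58 = 0.2586

Step 3 — cumulative fraction after k components = (λ_1 + ... + λ_k) / Σ λ:
  k = 1: 43/58 = 0.7414
  k = 2: (43 + 15)/58 = 58/58 = 1

Summary (fraction, with percent):

explained: PC1 0.7414 (74.14%), PC2 0.2586 (25.86%);  cumulative: 0.7414, 1


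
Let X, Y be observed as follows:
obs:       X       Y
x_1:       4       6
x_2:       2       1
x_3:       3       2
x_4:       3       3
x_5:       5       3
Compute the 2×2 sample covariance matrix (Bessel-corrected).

Step 1 — column means:
  mean(X) = (4 + 2 + 3 + 3 + 5) / 5 = 17/5 = 3.4
  mean(Y) = (6 + 1 + 2 + 3 + 3) / 5 = 15/5 = 3

Step 2 — sample covariance S[i,j] = (1/(n-1)) · Σ_k (x_{k,i} - mean_i) · (x_{k,j} - mean_j), with n-1 = 4.
  S[X,X] = ((0.6)·(0.6) + (-1.4)·(-1.4) + (-0.4)·(-0.4) + (-0.4)·(-0.4) + (1.6)·(1.6)) / 4 = 5.2/4 = 1.3
  S[X,Y] = ((0.6)·(3) + (-1.4)·(-2) + (-0.4)·(-1) + (-0.4)·(0) + (1.6)·(0)) / 4 = 5/4 = 1.25
  S[Y,Y] = ((3)·(3) + (-2)·(-2) + (-1)·(-1) + (0)·(0) + (0)·(0)) / 4 = 14/4 = 3.5

S is symmetric (S[j,i] = S[i,j]). Assembling:

S = [[1.3, 1.25],
 [1.25, 3.5]]


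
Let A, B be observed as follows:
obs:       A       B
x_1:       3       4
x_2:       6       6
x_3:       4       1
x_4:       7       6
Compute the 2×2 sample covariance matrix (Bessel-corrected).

Step 1 — column means:
  mean(A) = (3 + 6 + 4 + 7) / 4 = 20/4 = 5
  mean(B) = (4 + 6 + 1 + 6) / 4 = 17/4 = 4.25

Step 2 — sample covariance S[i,j] = (1/(n-1)) · Σ_k (x_{k,i} - mean_i) · (x_{k,j} - mean_j), with n-1 = 3.
  S[A,A] = ((-2)·(-2) + (1)·(1) + (-1)·(-1) + (2)·(2)) / 3 = 10/3 = 3.3333
  S[A,B] = ((-2)·(-0.25) + (1)·(1.75) + (-1)·(-3.25) + (2)·(1.75)) / 3 = 9/3 = 3
  S[B,B] = ((-0.25)·(-0.25) + (1.75)·(1.75) + (-3.25)·(-3.25) + (1.75)·(1.75)) / 3 = 16.75/3 = 5.5833

S is symmetric (S[j,i] = S[i,j]). Assembling:

S = [[3.3333, 3],
 [3, 5.5833]]


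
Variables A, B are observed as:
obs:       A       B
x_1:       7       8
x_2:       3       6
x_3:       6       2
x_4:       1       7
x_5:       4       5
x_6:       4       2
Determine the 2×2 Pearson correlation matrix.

Step 1 — column means:
  mean(A) = (7 + 3 + 6 + 1 + 4 + 4) / 6 = 25/6 = 4.1667
  mean(B) = (8 + 6 + 2 + 7 + 5 + 2) / 6 = 30/6 = 5

Step 2 — sample variances and covariances s[i,j] = (1/(n-1)) · Σ_k (x_{k,i} - mean_i) · (x_{k,j} - mean_j), with n-1 = 5:
  s[A,A] = ((2.8333)·(2.8333) + (-1.1667)·(-1.1667) + (1.8333)·(1.8333) + (-3.1667)·(-3.1667) + (-0.1667)·(-0.1667) + (-0.1667)·(-0.1667)) / 5 = 22.8333/5 = 4.5667
  s[A,B] = ((2.8333)·(3) + (-1.1667)·(1) + (1.8333)·(-3) + (-3.1667)·(2) + (-0.1667)·(0) + (-0.1667)·(-3)) / 5 = -4/5 = -0.8
  s[B,B] = ((3)·(3) + (1)·(1) + (-3)·(-3) + (2)·(2) + (0)·(0) + (-3)·(-3)) / 5 = 32/5 = 6.4
  Sample standard deviations s_i = √(s[i,i]):
  s(A) = √(4.5667) = 2.137
  s(B) = √(6.4) = 2.5298

Step 3 — r_{ij} = s_{ij} / (s_i · s_j):
  r[A,A] = 1 (diagonal).
  r[A,B] = -0.8 / (2.137 · 2.5298) = -0.8 / 5.4062 = -0.148
  r[B,B] = 1 (diagonal).

R is symmetric with unit diagonal. Assembling:

R = [[1, -0.148],
 [-0.148, 1]]


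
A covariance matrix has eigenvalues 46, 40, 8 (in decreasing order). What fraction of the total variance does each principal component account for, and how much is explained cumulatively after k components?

Step 1 — total variance = trace(Sigma) = Σ λ_i = 46 + 40 + 8 = 94.

Step 2 — fraction explained by component i = λ_i / Σ λ:
  PC1: 46/94 = 0.4894
  PC2: 40/94 = 0.4255
  PC3: 8/94 = 0.0851

Step 3 — cumulative fraction after k components = (λ_1 + ... + λ_k) / Σ λ:
  k = 1: 46/94 = 0.4894
  k = 2: (46 + 40)/94 = 86/94 = 0.9149
  k = 3: (46 + 40 + 8)/94 = 94/94 = 1

Summary (fraction, with percent):

explained: PC1 0.4894 (48.94%), PC2 0.4255 (42.55%), PC3 0.0851 (8.51%);  cumulative: 0.4894, 0.9149, 1


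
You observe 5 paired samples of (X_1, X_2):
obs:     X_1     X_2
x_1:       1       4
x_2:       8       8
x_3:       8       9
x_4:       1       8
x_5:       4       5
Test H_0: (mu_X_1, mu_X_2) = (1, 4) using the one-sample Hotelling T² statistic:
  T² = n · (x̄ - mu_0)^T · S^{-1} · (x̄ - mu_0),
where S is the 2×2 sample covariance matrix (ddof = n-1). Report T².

Step 1 — sample mean vector:
  mean(X_1) = (1 + 8 + 8 + 1 + 4) / 5 = 22/5 = 4.4
  mean(X_2) = (4 + 8 + 9 + 8 + 5) / 5 = 34/5 = 6.8
  x̄ = (4.4, 6.8),  deviation x̄ - mu_0 = (4.4, 6.8) - (1, 4) = (3.4, 2.8).

Step 2 — sample covariance matrix, S[i,j] = (1/(n-1)) · Σ_k (x_{k,i} - mean_i) · (x_{k,j} - mean_j), divisor n-1 = 4:
  S[X_1,X_1] = ((-3.4)·(-3.4) + (3.6)·(3.6) + (3.6)·(3.6) + (-3.4)·(-3.4) + (-0.4)·(-0.4)) / 4 = 49.2/4 = 12.3
  S[X_1,X_2] = ((-3.4)·(-2.8) + (3.6)·(1.2) + (3.6)·(2.2) + (-3.4)·(1.2) + (-0.4)·(-1.8)) / 4 = 18.4/4 = 4.6
  S[X_2,X_2] = ((-2.8)·(-2.8) + (1.2)·(1.2) + (2.2)·(2.2) + (1.2)·(1.2) + (-1.8)·(-1.8)) / 4 = 18.8/4 = 4.7
  S = [[12.3, 4.6],
 [4.6, 4.7]].

Step 3 — invert S. det(S) = 12.3·4.7 - (4.6)² = 36.65.
  S^{-1} = (1/det) · [[d, -b], [-b, a]] = [[0.1282, -0.1255],
 [-0.1255, 0.3356]].

Step 4 — quadratic form (x̄ - mu_0)^T · S^{-1} · (x̄ - mu_0):
  S^{-1} · (x̄ - mu_0) = (0.0846, 0.513),
  (x̄ - mu_0)^T · [...] = (3.4)·(0.0846) + (2.8)·(0.513) = 1.7239.

Step 5 — scale by n: T² = 5 · 1.7239 = 8.6194.

T² ≈ 8.6194


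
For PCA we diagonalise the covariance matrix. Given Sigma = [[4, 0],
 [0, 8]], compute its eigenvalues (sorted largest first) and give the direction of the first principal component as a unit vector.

Step 1 — characteristic polynomial of 2×2 Sigma:
  det(Sigma - λI) = λ² - trace · λ + det = 0.
  trace = 4 + 8 = 12, det = 4·8 - (0)² = 32.
Step 2 — discriminant:
  Δ = trace² - 4·det = 144 - 128 = 16.
Step 3 — eigenvalues:
  λ = (trace ± √Δ)/2 = (12 ± 4)/2,
  λ_1 = 8,  λ_2 = 4.

Step 4 — unit eigenvector for λ_1: Sigma is diagonal, so its eigenvectors are the coordinate axes. λ_1 = 8 is the diagonal entry on the second coordinate axis, hence
  v_1 = (0, 1) (||v_1|| = 1).

λ_1 = 8,  λ_2 = 4;  v_1 ≈ (0, 1)


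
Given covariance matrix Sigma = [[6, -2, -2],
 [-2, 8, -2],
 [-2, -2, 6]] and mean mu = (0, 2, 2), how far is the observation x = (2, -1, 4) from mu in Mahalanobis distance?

Step 1 — centre the observation: (x - mu) = (2, -3, 2).

Step 2 — invert Sigma (cofactor / det for 3×3, or solve directly):
  Sigma^{-1} = [[0.2292, 0.0833, 0.1042],
 [0.0833, 0.1667, 0.0833],
 [0.1042, 0.0833, 0.2292]].

Step 3 — form the quadratic (x - mu)^T · Sigma^{-1} · (x - mu):
  Sigma^{-1} · (x - mu) = (0.4167, -0.1667, 0.4167).
  (x - mu)^T · [Sigma^{-1} · (x - mu)] = (2)·(0.4167) + (-3)·(-0.1667) + (2)·(0.4167) = 2.1667.

Step 4 — take square root: d = √(2.1667) ≈ 1.472.

d(x, mu) = √(2.1667) ≈ 1.472


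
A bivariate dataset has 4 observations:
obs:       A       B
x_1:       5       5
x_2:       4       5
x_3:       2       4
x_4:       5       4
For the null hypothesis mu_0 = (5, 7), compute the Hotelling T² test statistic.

Step 1 — sample mean vector:
  mean(A) = (5 + 4 + 2 + 5) / 4 = 16/4 = 4
  mean(B) = (5 + 5 + 4 + 4) / 4 = 18/4 = 4.5
  x̄ = (4, 4.5),  deviation x̄ - mu_0 = (4, 4.5) - (5, 7) = (-1, -2.5).

Step 2 — sample covariance matrix, S[i,j] = (1/(n-1)) · Σ_k (x_{k,i} - mean_i) · (x_{k,j} - mean_j), divisor n-1 = 3:
  S[A,A] = ((1)·(1) + (0)·(0) + (-2)·(-2) + (1)·(1)) / 3 = 6/3 = 2
  S[A,B] = ((1)·(0.5) + (0)·(0.5) + (-2)·(-0.5) + (1)·(-0.5)) / 3 = 1/3 = 0.3333
  S[B,B] = ((0.5)·(0.5) + (0.5)·(0.5) + (-0.5)·(-0.5) + (-0.5)·(-0.5)) / 3 = 1/3 = 0.3333
  S = [[2, 0.3333],
 [0.3333, 0.3333]].

Step 3 — invert S. det(S) = 2·0.3333 - (0.3333)² = 0.5556.
  S^{-1} = (1/det) · [[d, -b], [-b, a]] = [[0.6, -0.6],
 [-0.6, 3.6]].

Step 4 — quadratic form (x̄ - mu_0)^T · S^{-1} · (x̄ - mu_0):
  S^{-1} · (x̄ - mu_0) = (0.9, -8.4),
  (x̄ - mu_0)^T · [...] = (-1)·(0.9) + (-2.5)·(-8.4) = 20.1.

Step 5 — scale by n: T² = 4 · 20.1 = 80.4.

T² ≈ 80.4


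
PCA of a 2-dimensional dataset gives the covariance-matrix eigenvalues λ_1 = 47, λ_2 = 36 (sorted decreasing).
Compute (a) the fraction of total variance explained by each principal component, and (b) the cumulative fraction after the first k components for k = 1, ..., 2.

Step 1 — total variance = trace(Sigma) = Σ λ_i = 47 + 36 = 83.

Step 2 — fraction explained by component i = λ_i / Σ λ:
  PC1: 47/83 = 0.5663
  PC2: 36/83 = 0.4337

Step 3 — cumulative fraction after k components = (λ_1 + ... + λ_k) / Σ λ:
  k = 1: 47/83 = 0.5663
  k = 2: (47 + 36)/83 = 83/83 = 1

Summary (fraction, with percent):

explained: PC1 0.5663 (56.63%), PC2 0.4337 (43.37%);  cumulative: 0.5663, 1


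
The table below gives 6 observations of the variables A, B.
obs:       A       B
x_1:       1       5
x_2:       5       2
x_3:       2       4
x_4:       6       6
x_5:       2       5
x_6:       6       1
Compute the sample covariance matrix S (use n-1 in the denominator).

Step 1 — column means:
  mean(A) = (1 + 5 + 2 + 6 + 2 + 6) / 6 = 22/6 = 3.6667
  mean(B) = (5 + 2 + 4 + 6 + 5 + 1) / 6 = 23/6 = 3.8333

Step 2 — sample covariance S[i,j] = (1/(n-1)) · Σ_k (x_{k,i} - mean_i) · (x_{k,j} - mean_j), with n-1 = 5.
  S[A,A] = ((-2.6667)·(-2.6667) + (1.3333)·(1.3333) + (-1.6667)·(-1.6667) + (2.3333)·(2.3333) + (-1.6667)·(-1.6667) + (2.3333)·(2.3333)) / 5 = 25.3333/5 = 5.0667
  S[A,B] = ((-2.6667)·(1.1667) + (1.3333)·(-1.8333) + (-1.6667)·(0.1667) + (2.3333)·(2.1667) + (-1.6667)·(1.1667) + (2.3333)·(-2.8333)) / 5 = -9.3333/5 = -1.8667
  S[B,B] = ((1.1667)·(1.1667) + (-1.8333)·(-1.8333) + (0.1667)·(0.1667) + (2.1667)·(2.1667) + (1.1667)·(1.1667) + (-2.8333)·(-2.8333)) / 5 = 18.8333/5 = 3.7667

S is symmetric (S[j,i] = S[i,j]). Assembling:

S = [[5.0667, -1.8667],
 [-1.8667, 3.7667]]


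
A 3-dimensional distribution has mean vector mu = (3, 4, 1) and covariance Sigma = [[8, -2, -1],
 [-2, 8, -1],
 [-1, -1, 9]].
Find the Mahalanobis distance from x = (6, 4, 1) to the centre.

Step 1 — centre the observation: (x - mu) = (3, 0, 0).

Step 2 — invert Sigma (cofactor / det for 3×3, or solve directly):
  Sigma^{-1} = [[0.1365, 0.0365, 0.0192],
 [0.0365, 0.1365, 0.0192],
 [0.0192, 0.0192, 0.1154]].

Step 3 — form the quadratic (x - mu)^T · Sigma^{-1} · (x - mu):
  Sigma^{-1} · (x - mu) = (0.4096, 0.1096, 0.0577).
  (x - mu)^T · [Sigma^{-1} · (x - mu)] = (3)·(0.4096) + (0)·(0.1096) + (0)·(0.0577) = 1.2288.

Step 4 — take square root: d = √(1.2288) ≈ 1.1085.

d(x, mu) = √(1.2288) ≈ 1.1085


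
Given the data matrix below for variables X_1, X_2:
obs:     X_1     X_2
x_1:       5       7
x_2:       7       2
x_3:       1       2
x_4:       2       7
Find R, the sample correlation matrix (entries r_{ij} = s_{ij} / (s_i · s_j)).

Step 1 — column means:
  mean(X_1) = (5 + 7 + 1 + 2) / 4 = 15/4 = 3.75
  mean(X_2) = (7 + 2 + 2 + 7) / 4 = 18/4 = 4.5

Step 2 — sample variances and covariances s[i,j] = (1/(n-1)) · Σ_k (x_{k,i} - mean_i) · (x_{k,j} - mean_j), with n-1 = 3:
  s[X_1,X_1] = ((1.25)·(1.25) + (3.25)·(3.25) + (-2.75)·(-2.75) + (-1.75)·(-1.75)) / 3 = 22.75/3 = 7.5833
  s[X_1,X_2] = ((1.25)·(2.5) + (3.25)·(-2.5) + (-2.75)·(-2.5) + (-1.75)·(2.5)) / 3 = -2.5/3 = -0.8333
  s[X_2,X_2] = ((2.5)·(2.5) + (-2.5)·(-2.5) + (-2.5)·(-2.5) + (2.5)·(2.5)) / 3 = 25/3 = 8.3333
  Sample standard deviations s_i = √(s[i,i]):
  s(X_1) = √(7.5833) = 2.7538
  s(X_2) = √(8.3333) = 2.8868

Step 3 — r_{ij} = s_{ij} / (s_i · s_j):
  r[X_1,X_1] = 1 (diagonal).
  r[X_1,X_2] = -0.8333 / (2.7538 · 2.8868) = -0.8333 / 7.9495 = -0.1048
  r[X_2,X_2] = 1 (diagonal).

R is symmetric with unit diagonal. Assembling:

R = [[1, -0.1048],
 [-0.1048, 1]]


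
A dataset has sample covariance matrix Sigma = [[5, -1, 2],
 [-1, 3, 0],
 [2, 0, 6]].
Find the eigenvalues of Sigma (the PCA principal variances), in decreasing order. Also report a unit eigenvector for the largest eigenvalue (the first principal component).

Step 1 — characteristic polynomial p(λ) = det(λI - Sigma) = λ³ - tr·λ² + c_1·λ - det, where tr = trace, c_1 = sum of the principal 2×2 minors, det = det(Sigma):
  tr = 5 + 3 + 6 = 14,
  c_1 = (5·3 - (-1)²) + (5·6 - (2)²) + (3·6 - (0)²) = 14 + 26 + 18 = 58,
  det = 5·(3·6 - (0)²) - (-1)·((-1)·6 - (0)·(2)) + (2)·((-1)·(0) - 3·(2)) = 5·(18) - (-1)·(-6) + (2)·(-6) = 72.
  So p(λ) = λ³ - 14λ² + 58λ - 72.
Step 2 — look for an integer root (rational root theorem: any rational root is an integer divisor of 72). Testing λ = 4:
  p(4) = 64 - 224 + 232 - 72 = 0  ✓
  Dividing out (λ - 4): p(λ) = (λ - 4)(λ² - 10λ + 18).
Step 3 — remaining eigenvalues from the quadratic λ² - 10λ + 18 = 0:
  Δ = 10² - 4·18 = 100 - 72 = 28,  λ = (10 ± √28)/2 = (10 ± 5.2915)/2 ≈ 7.6458 or 2.3542.
  Sorted: λ_1 = 7.6458,  λ_2 = 4,  λ_3 = 2.3542  (check: sum = 14 = tr ✓).

Step 4 — unit eigenvector for λ_1 ≈ 7.6458: v spans the null space of (Sigma - λ_1 I), whose rows are
  r_1 = (-2.6458, -1, 2),  r_2 = (-1, -4.6458, 0),  r_3 = (2, 0, -1.6458).
  v is orthogonal to every row, so take v ∝ r_1 × r_2 = ((-1)·(0) - (2)·(-4.6458), (2)·(-1) - (-2.6458)·(0), (-2.6458)·(-4.6458) - (-1)·(-1)) ≈ (9.2915, -2, 11.2915).
  Let u = (9.2915, -2, 11.2915).
  ||u|| = √((9.2915)² + (-2)² + (11.2915)²) = √(217.8301) ≈ 14.7591,  v_1 = u/||u|| ≈ (0.6295, -0.1355, 0.7651) (||v_1|| = 1).

λ_1 = 7.6458,  λ_2 = 4,  λ_3 = 2.3542;  v_1 ≈ (0.6295, -0.1355, 0.7651)


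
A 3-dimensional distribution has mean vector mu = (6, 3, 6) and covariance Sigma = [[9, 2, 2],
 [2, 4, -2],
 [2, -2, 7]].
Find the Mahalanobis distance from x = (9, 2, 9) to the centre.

Step 1 — centre the observation: (x - mu) = (3, -1, 3).

Step 2 — invert Sigma (cofactor / det for 3×3, or solve directly):
  Sigma^{-1} = [[0.1538, -0.1154, -0.0769],
 [-0.1154, 0.3782, 0.141],
 [-0.0769, 0.141, 0.2051]].

Step 3 — form the quadratic (x - mu)^T · Sigma^{-1} · (x - mu):
  Sigma^{-1} · (x - mu) = (0.3462, -0.3013, 0.2436).
  (x - mu)^T · [Sigma^{-1} · (x - mu)] = (3)·(0.3462) + (-1)·(-0.3013) + (3)·(0.2436) = 2.0705.

Step 4 — take square root: d = √(2.0705) ≈ 1.4389.

d(x, mu) = √(2.0705) ≈ 1.4389


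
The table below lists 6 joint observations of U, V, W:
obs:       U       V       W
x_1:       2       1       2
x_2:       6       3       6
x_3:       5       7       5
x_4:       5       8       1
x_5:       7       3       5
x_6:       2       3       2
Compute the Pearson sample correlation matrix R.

Step 1 — column means:
  mean(U) = (2 + 6 + 5 + 5 + 7 + 2) / 6 = 27/6 = 4.5
  mean(V) = (1 + 3 + 7 + 8 + 3 + 3) / 6 = 25/6 = 4.1667
  mean(W) = (2 + 6 + 5 + 1 + 5 + 2) / 6 = 21/6 = 3.5

Step 2 — sample variances and covariances s[i,j] = (1/(n-1)) · Σ_k (x_{k,i} - mean_i) · (x_{k,j} - mean_j), with n-1 = 5:
  s[U,U] = ((-2.5)·(-2.5) + (1.5)·(1.5) + (0.5)·(0.5) + (0.5)·(0.5) + (2.5)·(2.5) + (-2.5)·(-2.5)) / 5 = 21.5/5 = 4.3
  s[U,V] = ((-2.5)·(-3.1667) + (1.5)·(-1.1667) + (0.5)·(2.8333) + (0.5)·(3.8333) + (2.5)·(-1.1667) + (-2.5)·(-1.1667)) / 5 = 9.5/5 = 1.9
  s[U,W] = ((-2.5)·(-1.5) + (1.5)·(2.5) + (0.5)·(1.5) + (0.5)·(-2.5) + (2.5)·(1.5) + (-2.5)·(-1.5)) / 5 = 14.5/5 = 2.9
  s[V,V] = ((-3.1667)·(-3.1667) + (-1.1667)·(-1.1667) + (2.8333)·(2.8333) + (3.8333)·(3.8333) + (-1.1667)·(-1.1667) + (-1.1667)·(-1.1667)) / 5 = 36.8333/5 = 7.3667
  s[V,W] = ((-3.1667)·(-1.5) + (-1.1667)·(2.5) + (2.8333)·(1.5) + (3.8333)·(-2.5) + (-1.1667)·(1.5) + (-1.1667)·(-1.5)) / 5 = -3.5/5 = -0.7
  s[W,W] = ((-1.5)·(-1.5) + (2.5)·(2.5) + (1.5)·(1.5) + (-2.5)·(-2.5) + (1.5)·(1.5) + (-1.5)·(-1.5)) / 5 = 21.5/5 = 4.3
  Sample standard deviations s_i = √(s[i,i]):
  s(U) = √(4.3) = 2.0736
  s(V) = √(7.3667) = 2.7142
  s(W) = √(4.3) = 2.0736

Step 3 — r_{ij} = s_{ij} / (s_i · s_j):
  r[U,U] = 1 (diagonal).
  r[U,V] = 1.9 / (2.0736 · 2.7142) = 1.9 / 5.6282 = 0.3376
  r[U,W] = 2.9 / (2.0736 · 2.0736) = 2.9 / 4.3 = 0.6744
  r[V,V] = 1 (diagonal).
  r[V,W] = -0.7 / (2.7142 · 2.0736) = -0.7 / 5.6282 = -0.1244
  r[W,W] = 1 (diagonal).

R is symmetric with unit diagonal. Assembling:

R = [[1, 0.3376, 0.6744],
 [0.3376, 1, -0.1244],
 [0.6744, -0.1244, 1]]


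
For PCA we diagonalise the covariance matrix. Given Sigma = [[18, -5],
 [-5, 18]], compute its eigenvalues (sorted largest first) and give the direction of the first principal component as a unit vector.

Step 1 — characteristic polynomial of 2×2 Sigma:
  det(Sigma - λI) = λ² - trace · λ + det = 0.
  trace = 18 + 18 = 36, det = 18·18 - (-5)² = 299.
Step 2 — discriminant:
  Δ = trace² - 4·det = 1296 - 1196 = 100.
Step 3 — eigenvalues:
  λ = (trace ± √Δ)/2 = (36 ± 10)/2,
  λ_1 = 23,  λ_2 = 13.

Step 4 — unit eigenvector for λ_1: solve (Sigma - λ_1 I)v = 0. First row:
  (18 - 23)·v_x + (-5)·v_y = 0, i.e. (-5)·v_x + (-5)·v_y = 0,
  so v ∝ (b, λ_1 - a) = (-5, 5); multiply by -1 so the first entry is positive: u = (5, -5).
  ||u|| = √((5)² + (-5)²) = √(50) ≈ 7.0711,
  v_1 = u/||u|| ≈ (0.7071, -0.7071) (||v_1|| = 1).

λ_1 = 23,  λ_2 = 13;  v_1 ≈ (0.7071, -0.7071)


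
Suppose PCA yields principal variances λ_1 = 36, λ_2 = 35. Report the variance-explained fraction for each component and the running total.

Step 1 — total variance = trace(Sigma) = Σ λ_i = 36 + 35 = 71.

Step 2 — fraction explained by component i = λ_i / Σ λ:
  PC1: 36/71 = 0.507
  PC2: 35/71 = 0.493

Step 3 — cumulative fraction after k components = (λ_1 + ... + λ_k) / Σ λ:
  k = 1: 36/71 = 0.507
  k = 2: (36 + 35)/71 = 71/71 = 1

Summary (fraction, with percent):

explained: PC1 0.507 (50.7%), PC2 0.493 (49.3%);  cumulative: 0.507, 1


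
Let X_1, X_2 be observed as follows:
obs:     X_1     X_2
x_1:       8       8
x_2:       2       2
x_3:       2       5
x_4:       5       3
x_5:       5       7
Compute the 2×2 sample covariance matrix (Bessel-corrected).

Step 1 — column means:
  mean(X_1) = (8 + 2 + 2 + 5 + 5) / 5 = 22/5 = 4.4
  mean(X_2) = (8 + 2 + 5 + 3 + 7) / 5 = 25/5 = 5

Step 2 — sample covariance S[i,j] = (1/(n-1)) · Σ_k (x_{k,i} - mean_i) · (x_{k,j} - mean_j), with n-1 = 4.
  S[X_1,X_1] = ((3.6)·(3.6) + (-2.4)·(-2.4) + (-2.4)·(-2.4) + (0.6)·(0.6) + (0.6)·(0.6)) / 4 = 25.2/4 = 6.3
  S[X_1,X_2] = ((3.6)·(3) + (-2.4)·(-3) + (-2.4)·(0) + (0.6)·(-2) + (0.6)·(2)) / 4 = 18/4 = 4.5
  S[X_2,X_2] = ((3)·(3) + (-3)·(-3) + (0)·(0) + (-2)·(-2) + (2)·(2)) / 4 = 26/4 = 6.5

S is symmetric (S[j,i] = S[i,j]). Assembling:

S = [[6.3, 4.5],
 [4.5, 6.5]]


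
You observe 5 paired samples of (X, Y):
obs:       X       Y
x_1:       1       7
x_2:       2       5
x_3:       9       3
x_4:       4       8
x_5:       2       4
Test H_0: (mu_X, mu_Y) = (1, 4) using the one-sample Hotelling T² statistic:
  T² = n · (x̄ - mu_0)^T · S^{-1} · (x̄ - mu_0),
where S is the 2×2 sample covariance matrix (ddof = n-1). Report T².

Step 1 — sample mean vector:
  mean(X) = (1 + 2 + 9 + 4 + 2) / 5 = 18/5 = 3.6
  mean(Y) = (7 + 5 + 3 + 8 + 4) / 5 = 27/5 = 5.4
  x̄ = (3.6, 5.4),  deviation x̄ - mu_0 = (3.6, 5.4) - (1, 4) = (2.6, 1.4).

Step 2 — sample covariance matrix, S[i,j] = (1/(n-1)) · Σ_k (x_{k,i} - mean_i) · (x_{k,j} - mean_j), divisor n-1 = 4:
  S[X,X] = ((-2.6)·(-2.6) + (-1.6)·(-1.6) + (5.4)·(5.4) + (0.4)·(0.4) + (-1.6)·(-1.6)) / 4 = 41.2/4 = 10.3
  S[X,Y] = ((-2.6)·(1.6) + (-1.6)·(-0.4) + (5.4)·(-2.4) + (0.4)·(2.6) + (-1.6)·(-1.4)) / 4 = -13.2/4 = -3.3
  S[Y,Y] = ((1.6)·(1.6) + (-0.4)·(-0.4) + (-2.4)·(-2.4) + (2.6)·(2.6) + (-1.4)·(-1.4)) / 4 = 17.2/4 = 4.3
  S = [[10.3, -3.3],
 [-3.3, 4.3]].

Step 3 — invert S. det(S) = 10.3·4.3 - (-3.3)² = 33.4.
  S^{-1} = (1/det) · [[d, -b], [-b, a]] = [[0.1287, 0.0988],
 [0.0988, 0.3084]].

Step 4 — quadratic form (x̄ - mu_0)^T · S^{-1} · (x̄ - mu_0):
  S^{-1} · (x̄ - mu_0) = (0.4731, 0.6886),
  (x̄ - mu_0)^T · [...] = (2.6)·(0.4731) + (1.4)·(0.6886) = 2.194.

Step 5 — scale by n: T² = 5 · 2.194 = 10.9701.

T² ≈ 10.9701


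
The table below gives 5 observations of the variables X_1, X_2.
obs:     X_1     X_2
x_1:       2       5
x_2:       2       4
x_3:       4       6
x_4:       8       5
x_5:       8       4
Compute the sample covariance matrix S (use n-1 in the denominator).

Step 1 — column means:
  mean(X_1) = (2 + 2 + 4 + 8 + 8) / 5 = 24/5 = 4.8
  mean(X_2) = (5 + 4 + 6 + 5 + 4) / 5 = 24/5 = 4.8

Step 2 — sample covariance S[i,j] = (1/(n-1)) · Σ_k (x_{k,i} - mean_i) · (x_{k,j} - mean_j), with n-1 = 4.
  S[X_1,X_1] = ((-2.8)·(-2.8) + (-2.8)·(-2.8) + (-0.8)·(-0.8) + (3.2)·(3.2) + (3.2)·(3.2)) / 4 = 36.8/4 = 9.2
  S[X_1,X_2] = ((-2.8)·(0.2) + (-2.8)·(-0.8) + (-0.8)·(1.2) + (3.2)·(0.2) + (3.2)·(-0.8)) / 4 = -1.2/4 = -0.3
  S[X_2,X_2] = ((0.2)·(0.2) + (-0.8)·(-0.8) + (1.2)·(1.2) + (0.2)·(0.2) + (-0.8)·(-0.8)) / 4 = 2.8/4 = 0.7

S is symmetric (S[j,i] = S[i,j]). Assembling:

S = [[9.2, -0.3],
 [-0.3, 0.7]]


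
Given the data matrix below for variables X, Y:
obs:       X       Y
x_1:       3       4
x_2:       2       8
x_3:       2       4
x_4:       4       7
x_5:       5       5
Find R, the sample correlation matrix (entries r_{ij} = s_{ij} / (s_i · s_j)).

Step 1 — column means:
  mean(X) = (3 + 2 + 2 + 4 + 5) / 5 = 16/5 = 3.2
  mean(Y) = (4 + 8 + 4 + 7 + 5) / 5 = 28/5 = 5.6

Step 2 — sample variances and covariances s[i,j] = (1/(n-1)) · Σ_k (x_{k,i} - mean_i) · (x_{k,j} - mean_j), with n-1 = 4:
  s[X,X] = ((-0.2)·(-0.2) + (-1.2)·(-1.2) + (-1.2)·(-1.2) + (0.8)·(0.8) + (1.8)·(1.8)) / 4 = 6.8/4 = 1.7
  s[X,Y] = ((-0.2)·(-1.6) + (-1.2)·(2.4) + (-1.2)·(-1.6) + (0.8)·(1.4) + (1.8)·(-0.6)) / 4 = -0.6/4 = -0.15
  s[Y,Y] = ((-1.6)·(-1.6) + (2.4)·(2.4) + (-1.6)·(-1.6) + (1.4)·(1.4) + (-0.6)·(-0.6)) / 4 = 13.2/4 = 3.3
  Sample standard deviations s_i = √(s[i,i]):
  s(X) = √(1.7) = 1.3038
  s(Y) = √(3.3) = 1.8166

Step 3 — r_{ij} = s_{ij} / (s_i · s_j):
  r[X,X] = 1 (diagonal).
  r[X,Y] = -0.15 / (1.3038 · 1.8166) = -0.15 / 2.3685 = -0.0633
  r[Y,Y] = 1 (diagonal).

R is symmetric with unit diagonal. Assembling:

R = [[1, -0.0633],
 [-0.0633, 1]]


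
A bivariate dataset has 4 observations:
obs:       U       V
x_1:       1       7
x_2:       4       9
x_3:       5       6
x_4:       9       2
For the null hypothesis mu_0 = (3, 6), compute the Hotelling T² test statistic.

Step 1 — sample mean vector:
  mean(U) = (1 + 4 + 5 + 9) / 4 = 19/4 = 4.75
  mean(V) = (7 + 9 + 6 + 2) / 4 = 24/4 = 6
  x̄ = (4.75, 6),  deviation x̄ - mu_0 = (4.75, 6) - (3, 6) = (1.75, 0).

Step 2 — sample covariance matrix, S[i,j] = (1/(n-1)) · Σ_k (x_{k,i} - mean_i) · (x_{k,j} - mean_j), divisor n-1 = 3:
  S[U,U] = ((-3.75)·(-3.75) + (-0.75)·(-0.75) + (0.25)·(0.25) + (4.25)·(4.25)) / 3 = 32.75/3 = 10.9167
  S[U,V] = ((-3.75)·(1) + (-0.75)·(3) + (0.25)·(0) + (4.25)·(-4)) / 3 = -23/3 = -7.6667
  S[V,V] = ((1)·(1) + (3)·(3) + (0)·(0) + (-4)·(-4)) / 3 = 26/3 = 8.6667
  S = [[10.9167, -7.6667],
 [-7.6667, 8.6667]].

Step 3 — invert S. det(S) = 10.9167·8.6667 - (-7.6667)² = 35.8333.
  S^{-1} = (1/det) · [[d, -b], [-b, a]] = [[0.2419, 0.214],
 [0.214, 0.3047]].

Step 4 — quadratic form (x̄ - mu_0)^T · S^{-1} · (x̄ - mu_0):
  S^{-1} · (x̄ - mu_0) = (0.4233, 0.3744),
  (x̄ - mu_0)^T · [...] = (1.75)·(0.4233) + (0)·(0.3744) = 0.7407.

Step 5 — scale by n: T² = 4 · 0.7407 = 2.9628.

T² ≈ 2.9628


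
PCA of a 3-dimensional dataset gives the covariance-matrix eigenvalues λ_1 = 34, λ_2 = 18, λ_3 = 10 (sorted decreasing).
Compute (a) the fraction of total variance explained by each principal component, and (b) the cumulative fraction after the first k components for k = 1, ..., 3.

Step 1 — total variance = trace(Sigma) = Σ λ_i = 34 + 18 + 10 = 62.

Step 2 — fraction explained by component i = λ_i / Σ λ:
  PC1: 34/62 = 0.5484
  PC2: 18/62 = 0.2903
  PC3: 10/62 = 0.1613

Step 3 — cumulative fraction after k components = (λ_1 + ... + λ_k) / Σ λ:
  k = 1: 34/62 = 0.5484
  k = 2: (34 + 18)/62 = 52/62 = 0.8387
  k = 3: (34 + 18 + 10)/62 = 62/62 = 1

Summary (fraction, with percent):

explained: PC1 0.5484 (54.84%), PC2 0.2903 (29.03%), PC3 0.1613 (16.13%);  cumulative: 0.5484, 0.8387, 1


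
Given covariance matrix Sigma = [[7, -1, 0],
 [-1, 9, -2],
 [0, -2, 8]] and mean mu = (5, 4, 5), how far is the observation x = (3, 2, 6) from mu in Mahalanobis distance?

Step 1 — centre the observation: (x - mu) = (-2, -2, 1).

Step 2 — invert Sigma (cofactor / det for 3×3, or solve directly):
  Sigma^{-1} = [[0.1453, 0.0171, 0.0043],
 [0.0171, 0.1197, 0.0299],
 [0.0043, 0.0299, 0.1325]].

Step 3 — form the quadratic (x - mu)^T · Sigma^{-1} · (x - mu):
  Sigma^{-1} · (x - mu) = (-0.3205, -0.2436, 0.0641).
  (x - mu)^T · [Sigma^{-1} · (x - mu)] = (-2)·(-0.3205) + (-2)·(-0.2436) + (1)·(0.0641) = 1.1923.

Step 4 — take square root: d = √(1.1923) ≈ 1.0919.

d(x, mu) = √(1.1923) ≈ 1.0919


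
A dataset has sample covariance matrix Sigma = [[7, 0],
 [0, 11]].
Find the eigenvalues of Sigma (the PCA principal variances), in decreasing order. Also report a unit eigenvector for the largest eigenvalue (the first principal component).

Step 1 — characteristic polynomial of 2×2 Sigma:
  det(Sigma - λI) = λ² - trace · λ + det = 0.
  trace = 7 + 11 = 18, det = 7·11 - (0)² = 77.
Step 2 — discriminant:
  Δ = trace² - 4·det = 324 - 308 = 16.
Step 3 — eigenvalues:
  λ = (trace ± √Δ)/2 = (18 ± 4)/2,
  λ_1 = 11,  λ_2 = 7.

Step 4 — unit eigenvector for λ_1: Sigma is diagonal, so its eigenvectors are the coordinate axes. λ_1 = 11 is the diagonal entry on the second coordinate axis, hence
  v_1 = (0, 1) (||v_1|| = 1).

λ_1 = 11,  λ_2 = 7;  v_1 ≈ (0, 1)


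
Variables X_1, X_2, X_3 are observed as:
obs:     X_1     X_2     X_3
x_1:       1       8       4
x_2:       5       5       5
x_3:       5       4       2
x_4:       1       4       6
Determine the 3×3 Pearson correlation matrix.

Step 1 — column means:
  mean(X_1) = (1 + 5 + 5 + 1) / 4 = 12/4 = 3
  mean(X_2) = (8 + 5 + 4 + 4) / 4 = 21/4 = 5.25
  mean(X_3) = (4 + 5 + 2 + 6) / 4 = 17/4 = 4.25

Step 2 — sample variances and covariances s[i,j] = (1/(n-1)) · Σ_k (x_{k,i} - mean_i) · (x_{k,j} - mean_j), with n-1 = 3:
  s[X_1,X_1] = ((-2)·(-2) + (2)·(2) + (2)·(2) + (-2)·(-2)) / 3 = 16/3 = 5.3333
  s[X_1,X_2] = ((-2)·(2.75) + (2)·(-0.25) + (2)·(-1.25) + (-2)·(-1.25)) / 3 = -6/3 = -2
  s[X_1,X_3] = ((-2)·(-0.25) + (2)·(0.75) + (2)·(-2.25) + (-2)·(1.75)) / 3 = -6/3 = -2
  s[X_2,X_2] = ((2.75)·(2.75) + (-0.25)·(-0.25) + (-1.25)·(-1.25) + (-1.25)·(-1.25)) / 3 = 10.75/3 = 3.5833
  s[X_2,X_3] = ((2.75)·(-0.25) + (-0.25)·(0.75) + (-1.25)·(-2.25) + (-1.25)·(1.75)) / 3 = -0.25/3 = -0.0833
  s[X_3,X_3] = ((-0.25)·(-0.25) + (0.75)·(0.75) + (-2.25)·(-2.25) + (1.75)·(1.75)) / 3 = 8.75/3 = 2.9167
  Sample standard deviations s_i = √(s[i,i]):
  s(X_1) = √(5.3333) = 2.3094
  s(X_2) = √(3.5833) = 1.893
  s(X_3) = √(2.9167) = 1.7078

Step 3 — r_{ij} = s_{ij} / (s_i · s_j):
  r[X_1,X_1] = 1 (diagonal).
  r[X_1,X_2] = -2 / (2.3094 · 1.893) = -2 / 4.3716 = -0.4575
  r[X_1,X_3] = -2 / (2.3094 · 1.7078) = -2 / 3.9441 = -0.5071
  r[X_2,X_2] = 1 (diagonal).
  r[X_2,X_3] = -0.0833 / (1.893 · 1.7078) = -0.0833 / 3.2329 = -0.0258
  r[X_3,X_3] = 1 (diagonal).

R is symmetric with unit diagonal. Assembling:

R = [[1, -0.4575, -0.5071],
 [-0.4575, 1, -0.0258],
 [-0.5071, -0.0258, 1]]


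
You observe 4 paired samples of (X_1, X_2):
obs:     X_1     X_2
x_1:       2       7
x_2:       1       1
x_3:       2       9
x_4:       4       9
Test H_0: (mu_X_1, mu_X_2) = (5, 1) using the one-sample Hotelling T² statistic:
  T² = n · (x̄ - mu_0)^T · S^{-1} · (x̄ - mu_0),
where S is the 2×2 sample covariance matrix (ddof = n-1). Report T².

Step 1 — sample mean vector:
  mean(X_1) = (2 + 1 + 2 + 4) / 4 = 9/4 = 2.25
  mean(X_2) = (7 + 1 + 9 + 9) / 4 = 26/4 = 6.5
  x̄ = (2.25, 6.5),  deviation x̄ - mu_0 = (2.25, 6.5) - (5, 1) = (-2.75, 5.5).

Step 2 — sample covariance matrix, S[i,j] = (1/(n-1)) · Σ_k (x_{k,i} - mean_i) · (x_{k,j} - mean_j), divisor n-1 = 3:
  S[X_1,X_1] = ((-0.25)·(-0.25) + (-1.25)·(-1.25) + (-0.25)·(-0.25) + (1.75)·(1.75)) / 3 = 4.75/3 = 1.5833
  S[X_1,X_2] = ((-0.25)·(0.5) + (-1.25)·(-5.5) + (-0.25)·(2.5) + (1.75)·(2.5)) / 3 = 10.5/3 = 3.5
  S[X_2,X_2] = ((0.5)·(0.5) + (-5.5)·(-5.5) + (2.5)·(2.5) + (2.5)·(2.5)) / 3 = 43/3 = 14.3333
  S = [[1.5833, 3.5],
 [3.5, 14.3333]].

Step 3 — invert S. det(S) = 1.5833·14.3333 - (3.5)² = 10.4444.
  S^{-1} = (1/det) · [[d, -b], [-b, a]] = [[1.3723, -0.3351],
 [-0.3351, 0.1516]].

Step 4 — quadratic form (x̄ - mu_0)^T · S^{-1} · (x̄ - mu_0):
  S^{-1} · (x̄ - mu_0) = (-5.617, 1.7553),
  (x̄ - mu_0)^T · [...] = (-2.75)·(-5.617) + (5.5)·(1.7553) = 25.1011.

Step 5 — scale by n: T² = 4 · 25.1011 = 100.4043.

T² ≈ 100.4043


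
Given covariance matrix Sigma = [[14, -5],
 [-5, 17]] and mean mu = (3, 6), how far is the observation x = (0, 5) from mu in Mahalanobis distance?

Step 1 — centre the observation: (x - mu) = (-3, -1).

Step 2 — invert Sigma. det(Sigma) = 14·17 - (-5)² = 213.
  Sigma^{-1} = (1/det) · [[d, -b], [-b, a]] = [[0.0798, 0.0235],
 [0.0235, 0.0657]].

Step 3 — form the quadratic (x - mu)^T · Sigma^{-1} · (x - mu):
  Sigma^{-1} · (x - mu) = (-0.2629, -0.1362).
  (x - mu)^T · [Sigma^{-1} · (x - mu)] = (-3)·(-0.2629) + (-1)·(-0.1362) = 0.9249.

Step 4 — take square root: d = √(0.9249) ≈ 0.9617.

d(x, mu) = √(0.9249) ≈ 0.9617


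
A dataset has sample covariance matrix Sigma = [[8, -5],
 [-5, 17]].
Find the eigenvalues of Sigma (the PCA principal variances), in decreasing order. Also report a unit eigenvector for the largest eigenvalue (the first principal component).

Step 1 — characteristic polynomial of 2×2 Sigma:
  det(Sigma - λI) = λ² - trace · λ + det = 0.
  trace = 8 + 17 = 25, det = 8·17 - (-5)² = 111.
Step 2 — discriminant:
  Δ = trace² - 4·det = 625 - 444 = 181.
Step 3 — eigenvalues:
  λ = (trace ± √Δ)/2 = (25 ± 13.4536)/2,
  λ_1 = 19.2268,  λ_2 = 5.7732.

Step 4 — unit eigenvector for λ_1: solve (Sigma - λ_1 I)v = 0. First row:
  (8 - 19.2268)·v_x + (-5)·v_y = 0, i.e. (-11.2268)·v_x + (-5)·v_y = 0,
  so v ∝ (b, λ_1 - a) = (-5, 11.2268); multiply by -1 so the first entry is positive: u = (5, -11.2268).
  ||u|| = √((5)² + (-11.2268)²) = √(151.0413) ≈ 12.2899,
  v_1 = u/||u|| ≈ (0.4068, -0.9135) (||v_1|| = 1).

λ_1 = 19.2268,  λ_2 = 5.7732;  v_1 ≈ (0.4068, -0.9135)


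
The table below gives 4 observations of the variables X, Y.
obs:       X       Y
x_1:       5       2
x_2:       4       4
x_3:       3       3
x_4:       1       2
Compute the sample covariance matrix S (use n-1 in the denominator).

Step 1 — column means:
  mean(X) = (5 + 4 + 3 + 1) / 4 = 13/4 = 3.25
  mean(Y) = (2 + 4 + 3 + 2) / 4 = 11/4 = 2.75

Step 2 — sample covariance S[i,j] = (1/(n-1)) · Σ_k (x_{k,i} - mean_i) · (x_{k,j} - mean_j), with n-1 = 3.
  S[X,X] = ((1.75)·(1.75) + (0.75)·(0.75) + (-0.25)·(-0.25) + (-2.25)·(-2.25)) / 3 = 8.75/3 = 2.9167
  S[X,Y] = ((1.75)·(-0.75) + (0.75)·(1.25) + (-0.25)·(0.25) + (-2.25)·(-0.75)) / 3 = 1.25/3 = 0.4167
  S[Y,Y] = ((-0.75)·(-0.75) + (1.25)·(1.25) + (0.25)·(0.25) + (-0.75)·(-0.75)) / 3 = 2.75/3 = 0.9167

S is symmetric (S[j,i] = S[i,j]). Assembling:

S = [[2.9167, 0.4167],
 [0.4167, 0.9167]]


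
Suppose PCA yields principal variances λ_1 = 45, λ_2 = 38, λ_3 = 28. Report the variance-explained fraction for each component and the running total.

Step 1 — total variance = trace(Sigma) = Σ λ_i = 45 + 38 + 28 = 111.

Step 2 — fraction explained by component i = λ_i / Σ λ:
  PC1: 45/111 = 0.4054
  PC2: 38/111 = 0.3423
  PC3: 28/111 = 0.2523

Step 3 — cumulative fraction after k components = (λ_1 + ... + λ_k) / Σ λ:
  k = 1: 45/111 = 0.4054
  k = 2: (45 + 38)/111 = 83/111 = 0.7477
  k = 3: (45 + 38 + 28)/111 = 111/111 = 1

Summary (fraction, with percent):

explained: PC1 0.4054 (40.54%), PC2 0.3423 (34.23%), PC3 0.2523 (25.23%);  cumulative: 0.4054, 0.7477, 1


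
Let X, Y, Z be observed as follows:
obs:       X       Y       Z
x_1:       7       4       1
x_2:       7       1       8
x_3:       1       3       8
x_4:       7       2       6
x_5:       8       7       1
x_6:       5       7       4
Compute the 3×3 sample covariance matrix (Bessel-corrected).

Step 1 — column means:
  mean(X) = (7 + 7 + 1 + 7 + 8 + 5) / 6 = 35/6 = 5.8333
  mean(Y) = (4 + 1 + 3 + 2 + 7 + 7) / 6 = 24/6 = 4
  mean(Z) = (1 + 8 + 8 + 6 + 1 + 4) / 6 = 28/6 = 4.6667

Step 2 — sample covariance S[i,j] = (1/(n-1)) · Σ_k (x_{k,i} - mean_i) · (x_{k,j} - mean_j), with n-1 = 5.
  S[X,X] = ((1.1667)·(1.1667) + (1.1667)·(1.1667) + (-4.8333)·(-4.8333) + (1.1667)·(1.1667) + (2.1667)·(2.1667) + (-0.8333)·(-0.8333)) / 5 = 32.8333/5 = 6.5667
  S[X,Y] = ((1.1667)·(0) + (1.1667)·(-3) + (-4.8333)·(-1) + (1.1667)·(-2) + (2.1667)·(3) + (-0.8333)·(3)) / 5 = 3/5 = 0.6
  S[X,Z] = ((1.1667)·(-3.6667) + (1.1667)·(3.3333) + (-4.8333)·(3.3333) + (1.1667)·(1.3333) + (2.1667)·(-3.6667) + (-0.8333)·(-0.6667)) / 5 = -22.3333/5 = -4.4667
  S[Y,Y] = ((0)·(0) + (-3)·(-3) + (-1)·(-1) + (-2)·(-2) + (3)·(3) + (3)·(3)) / 5 = 32/5 = 6.4
  S[Y,Z] = ((0)·(-3.6667) + (-3)·(3.3333) + (-1)·(3.3333) + (-2)·(1.3333) + (3)·(-3.6667) + (3)·(-0.6667)) / 5 = -29/5 = -5.8
  S[Z,Z] = ((-3.6667)·(-3.6667) + (3.3333)·(3.3333) + (3.3333)·(3.3333) + (1.3333)·(1.3333) + (-3.6667)·(-3.6667) + (-0.6667)·(-0.6667)) / 5 = 51.3333/5 = 10.2667

S is symmetric (S[j,i] = S[i,j]). Assembling:

S = [[6.5667, 0.6, -4.4667],
 [0.6, 6.4, -5.8],
 [-4.4667, -5.8, 10.2667]]


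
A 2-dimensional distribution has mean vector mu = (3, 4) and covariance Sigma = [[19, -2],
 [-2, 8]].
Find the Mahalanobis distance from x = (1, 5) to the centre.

Step 1 — centre the observation: (x - mu) = (-2, 1).

Step 2 — invert Sigma. det(Sigma) = 19·8 - (-2)² = 148.
  Sigma^{-1} = (1/det) · [[d, -b], [-b, a]] = [[0.0541, 0.0135],
 [0.0135, 0.1284]].

Step 3 — form the quadratic (x - mu)^T · Sigma^{-1} · (x - mu):
  Sigma^{-1} · (x - mu) = (-0.0946, 0.1014).
  (x - mu)^T · [Sigma^{-1} · (x - mu)] = (-2)·(-0.0946) + (1)·(0.1014) = 0.2905.

Step 4 — take square root: d = √(0.2905) ≈ 0.539.

d(x, mu) = √(0.2905) ≈ 0.539


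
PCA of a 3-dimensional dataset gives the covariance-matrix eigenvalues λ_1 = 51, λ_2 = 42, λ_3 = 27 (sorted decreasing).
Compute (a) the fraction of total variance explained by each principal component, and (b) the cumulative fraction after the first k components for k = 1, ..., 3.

Step 1 — total variance = trace(Sigma) = Σ λ_i = 51 + 42 + 27 = 120.

Step 2 — fraction explained by component i = λ_i / Σ λ:
  PC1: 51/120 = 0.425
  PC2: 42/120 = 0.35
  PC3: 27/120 = 0.225

Step 3 — cumulative fraction after k components = (λ_1 + ... + λ_k) / Σ λ:
  k = 1: 51/120 = 0.425
  k = 2: (51 + 42)/120 = 93/120 = 0.775
  k = 3: (51 + 42 + 27)/120 = 120/120 = 1

Summary (fraction, with percent):

explained: PC1 0.425 (42.5%), PC2 0.35 (35%), PC3 0.225 (22.5%);  cumulative: 0.425, 0.775, 1


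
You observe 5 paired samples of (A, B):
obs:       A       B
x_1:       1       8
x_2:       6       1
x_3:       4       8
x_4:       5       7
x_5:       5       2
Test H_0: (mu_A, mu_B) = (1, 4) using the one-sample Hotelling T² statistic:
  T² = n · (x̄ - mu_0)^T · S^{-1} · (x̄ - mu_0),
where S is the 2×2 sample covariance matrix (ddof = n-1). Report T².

Step 1 — sample mean vector:
  mean(A) = (1 + 6 + 4 + 5 + 5) / 5 = 21/5 = 4.2
  mean(B) = (8 + 1 + 8 + 7 + 2) / 5 = 26/5 = 5.2
  x̄ = (4.2, 5.2),  deviation x̄ - mu_0 = (4.2, 5.2) - (1, 4) = (3.2, 1.2).

Step 2 — sample covariance matrix, S[i,j] = (1/(n-1)) · Σ_k (x_{k,i} - mean_i) · (x_{k,j} - mean_j), divisor n-1 = 4:
  S[A,A] = ((-3.2)·(-3.2) + (1.8)·(1.8) + (-0.2)·(-0.2) + (0.8)·(0.8) + (0.8)·(0.8)) / 4 = 14.8/4 = 3.7
  S[A,B] = ((-3.2)·(2.8) + (1.8)·(-4.2) + (-0.2)·(2.8) + (0.8)·(1.8) + (0.8)·(-3.2)) / 4 = -18.2/4 = -4.55
  S[B,B] = ((2.8)·(2.8) + (-4.2)·(-4.2) + (2.8)·(2.8) + (1.8)·(1.8) + (-3.2)·(-3.2)) / 4 = 46.8/4 = 11.7
  S = [[3.7, -4.55],
 [-4.55, 11.7]].

Step 3 — invert S. det(S) = 3.7·11.7 - (-4.55)² = 22.5875.
  S^{-1} = (1/det) · [[d, -b], [-b, a]] = [[0.518, 0.2014],
 [0.2014, 0.1638]].

Step 4 — quadratic form (x̄ - mu_0)^T · S^{-1} · (x̄ - mu_0):
  S^{-1} · (x̄ - mu_0) = (1.8993, 0.8412),
  (x̄ - mu_0)^T · [...] = (3.2)·(1.8993) + (1.2)·(0.8412) = 7.0871.

Step 5 — scale by n: T² = 5 · 7.0871 = 35.4355.

T² ≈ 35.4355


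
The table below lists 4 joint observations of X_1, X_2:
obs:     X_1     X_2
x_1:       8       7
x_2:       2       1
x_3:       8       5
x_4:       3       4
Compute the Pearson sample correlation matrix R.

Step 1 — column means:
  mean(X_1) = (8 + 2 + 8 + 3) / 4 = 21/4 = 5.25
  mean(X_2) = (7 + 1 + 5 + 4) / 4 = 17/4 = 4.25

Step 2 — sample variances and covariances s[i,j] = (1/(n-1)) · Σ_k (x_{k,i} - mean_i) · (x_{k,j} - mean_j), with n-1 = 3:
  s[X_1,X_1] = ((2.75)·(2.75) + (-3.25)·(-3.25) + (2.75)·(2.75) + (-2.25)·(-2.25)) / 3 = 30.75/3 = 10.25
  s[X_1,X_2] = ((2.75)·(2.75) + (-3.25)·(-3.25) + (2.75)·(0.75) + (-2.25)·(-0.25)) / 3 = 20.75/3 = 6.9167
  s[X_2,X_2] = ((2.75)·(2.75) + (-3.25)·(-3.25) + (0.75)·(0.75) + (-0.25)·(-0.25)) / 3 = 18.75/3 = 6.25
  Sample standard deviations s_i = √(s[i,i]):
  s(X_1) = √(10.25) = 3.2016
  s(X_2) = √(6.25) = 2.5

Step 3 — r_{ij} = s_{ij} / (s_i · s_j):
  r[X_1,X_1] = 1 (diagonal).
  r[X_1,X_2] = 6.9167 / (3.2016 · 2.5) = 6.9167 / 8.0039 = 0.8642
  r[X_2,X_2] = 1 (diagonal).

R is symmetric with unit diagonal. Assembling:

R = [[1, 0.8642],
 [0.8642, 1]]


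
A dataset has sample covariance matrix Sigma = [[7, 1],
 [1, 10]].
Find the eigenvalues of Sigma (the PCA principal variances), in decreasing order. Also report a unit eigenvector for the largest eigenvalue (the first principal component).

Step 1 — characteristic polynomial of 2×2 Sigma:
  det(Sigma - λI) = λ² - trace · λ + det = 0.
  trace = 7 + 10 = 17, det = 7·10 - (1)² = 69.
Step 2 — discriminant:
  Δ = trace² - 4·det = 289 - 276 = 13.
Step 3 — eigenvalues:
  λ = (trace ± √Δ)/2 = (17 ± 3.6056)/2,
  λ_1 = 10.3028,  λ_2 = 6.6972.

Step 4 — unit eigenvector for λ_1: solve (Sigma - λ_1 I)v = 0. First row:
  (7 - 10.3028)·v_x + (1)·v_y = 0, i.e. (-3.3028)·v_x + (1)·v_y = 0,
  so v ∝ (b, λ_1 - a) = (1, 3.3028) = u.
  ||u|| = √((1)² + (3.3028)²) = √(11.9083) ≈ 3.4508,
  v_1 = u/||u|| ≈ (0.2898, 0.9571) (||v_1|| = 1).

λ_1 = 10.3028,  λ_2 = 6.6972;  v_1 ≈ (0.2898, 0.9571)


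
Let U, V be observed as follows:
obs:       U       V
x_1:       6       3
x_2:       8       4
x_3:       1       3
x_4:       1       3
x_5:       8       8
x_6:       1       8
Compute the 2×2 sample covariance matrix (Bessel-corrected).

Step 1 — column means:
  mean(U) = (6 + 8 + 1 + 1 + 8 + 1) / 6 = 25/6 = 4.1667
  mean(V) = (3 + 4 + 3 + 3 + 8 + 8) / 6 = 29/6 = 4.8333

Step 2 — sample covariance S[i,j] = (1/(n-1)) · Σ_k (x_{k,i} - mean_i) · (x_{k,j} - mean_j), with n-1 = 5.
  S[U,U] = ((1.8333)·(1.8333) + (3.8333)·(3.8333) + (-3.1667)·(-3.1667) + (-3.1667)·(-3.1667) + (3.8333)·(3.8333) + (-3.1667)·(-3.1667)) / 5 = 62.8333/5 = 12.5667
  S[U,V] = ((1.8333)·(-1.8333) + (3.8333)·(-0.8333) + (-3.1667)·(-1.8333) + (-3.1667)·(-1.8333) + (3.8333)·(3.1667) + (-3.1667)·(3.1667)) / 5 = 7.1667/5 = 1.4333
  S[V,V] = ((-1.8333)·(-1.8333) + (-0.8333)·(-0.8333) + (-1.8333)·(-1.8333) + (-1.8333)·(-1.8333) + (3.1667)·(3.1667) + (3.1667)·(3.1667)) / 5 = 30.8333/5 = 6.1667

S is symmetric (S[j,i] = S[i,j]). Assembling:

S = [[12.5667, 1.4333],
 [1.4333, 6.1667]]


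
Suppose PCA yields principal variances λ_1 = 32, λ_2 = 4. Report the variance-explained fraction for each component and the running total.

Step 1 — total variance = trace(Sigma) = Σ λ_i = 32 + 4 = 36.

Step 2 — fraction explained by component i = λ_i / Σ λ:
  PC1: 32/36 = 0.8889
  PC2: 4/36 = 0.1111

Step 3 — cumulative fraction after k components = (λ_1 + ... + λ_k) / Σ λ:
  k = 1: 32/36 = 0.8889
  k = 2: (32 + 4)/36 = 36/36 = 1

Summary (fraction, with percent):

explained: PC1 0.8889 (88.89%), PC2 0.1111 (11.11%);  cumulative: 0.8889, 1
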